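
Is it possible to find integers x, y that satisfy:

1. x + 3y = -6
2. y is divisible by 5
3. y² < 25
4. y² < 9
Yes

Take x = -6, y = 0. Substituting into each constraint:
  (1) (-6) + 3(0) = -6 ✓
  (2) 0 = 5 × 0, remainder 0 ✓
  (3) y² = (0)² = 0, and 0 < 25 ✓
  (4) y² = (0)² = 0, and 0 < 9 ✓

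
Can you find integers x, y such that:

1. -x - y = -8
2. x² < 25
Yes

Take x = 0, y = 8. Substituting into each constraint:
  (1) 0 + (-8) = -8 ✓
  (2) x² = (0)² = 0, and 0 < 25 ✓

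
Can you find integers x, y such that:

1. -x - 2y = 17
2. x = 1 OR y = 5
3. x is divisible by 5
No

The full constraint system is jointly infeasible over the integers. Each constraint and what it forces:

  - -x - 2y = 17: is a linear equation tying the variables together
  - x = 1 OR y = 5: forces a choice: either x = 1 or y = 5
  - x is divisible by 5: restricts x to multiples of 5

Split on the disjunction (x = 1 OR y = 5):
  • If x = 1: this contradicts the divisibility constraint — 1 is not a multiple of 5.
  • If y = 5: with y = 5, writing x = 5x', every remaining term of the linear equation is divisible by 5, so the left side is ≡ 0 (mod 5); but the right side 27 ≡ 2 (mod 5). No integers can satisfy it.
Both branches are infeasible, so the system has no integer solution.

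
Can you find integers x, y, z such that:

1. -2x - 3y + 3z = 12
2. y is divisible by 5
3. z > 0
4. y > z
Yes

Take x = -9, y = 5, z = 3. Substituting into each constraint:
  (1) -2(-9) - 3(5) + 3(3) = 12 ✓
  (2) 5 = 5 × 1, remainder 0 ✓
  (3) 3 > 0 ✓
  (4) 5 > 3 ✓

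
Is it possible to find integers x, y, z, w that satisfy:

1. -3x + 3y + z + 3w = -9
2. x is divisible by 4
Yes

Take x = 0, y = -3, z = 0, w = 0. Substituting into each constraint:
  (1) -3(0) + 3(-3) + 0 + 3(0) = -9 ✓
  (2) 0 = 4 × 0, remainder 0 ✓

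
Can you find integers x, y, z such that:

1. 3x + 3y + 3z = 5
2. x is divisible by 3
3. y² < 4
No

Even the single constraint (3x + 3y + 3z = 5) is infeasible over the integers.

  - 3x + 3y + 3z = 5: every term on the left is divisible by 3, so the LHS ≡ 0 (mod 3), but the RHS 5 is not — no integer solution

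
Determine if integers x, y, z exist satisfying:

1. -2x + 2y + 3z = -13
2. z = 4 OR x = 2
Yes

Take x = 2, y = 0, z = -3. Substituting into each constraint:
  (1) -2(2) + 2(0) + 3(-3) = -13 ✓
  (2) x = 2, target 2 ✓ (second branch holds)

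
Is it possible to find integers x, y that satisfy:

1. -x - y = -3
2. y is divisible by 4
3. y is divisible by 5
Yes

Take x = 3, y = 0. Substituting into each constraint:
  (1) (-3) + 0 = -3 ✓
  (2) 0 = 4 × 0, remainder 0 ✓
  (3) 0 = 5 × 0, remainder 0 ✓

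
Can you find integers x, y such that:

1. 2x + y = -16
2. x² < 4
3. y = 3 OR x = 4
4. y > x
No

A contradictory subset is {2x + y = -16, y = 3 OR x = 4, y > x}. No integer assignment can satisfy these jointly:

  - 2x + y = -16: is a linear equation tying the variables together
  - y = 3 OR x = 4: forces a choice: either y = 3 or x = 4
  - y > x: bounds one variable relative to another variable

Split on the disjunction (y = 3 OR x = 4):
  • If y = 3: with y = 3, every remaining term of the linear equation is divisible by 2, so the left side is ≡ 0 (mod 2); but the right side -19 ≡ 1 (mod 2). No integers can satisfy it.
  • If x = 4: the equation forces y = -24, giving (x, y) = (4, -24), which violates y > x.
Both branches are infeasible, so the system has no integer solution.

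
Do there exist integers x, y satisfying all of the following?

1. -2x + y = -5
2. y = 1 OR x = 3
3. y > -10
Yes

Take x = 3, y = 1. Substituting into each constraint:
  (1) -2(3) + 1 = -5 ✓
  (2) y = 1, target 1 ✓ (first branch holds)
  (3) 1 > -10 ✓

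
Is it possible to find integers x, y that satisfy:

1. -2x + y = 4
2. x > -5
Yes

Take x = -2, y = 0. Substituting into each constraint:
  (1) -2(-2) + 0 = 4 ✓
  (2) -2 > -5 ✓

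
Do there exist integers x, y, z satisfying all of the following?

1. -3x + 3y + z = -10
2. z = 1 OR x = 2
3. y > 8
Yes

Take x = 2, y = 9, z = -31. Substituting into each constraint:
  (1) -3(2) + 3(9) + (-31) = -10 ✓
  (2) x = 2, target 2 ✓ (second branch holds)
  (3) 9 > 8 ✓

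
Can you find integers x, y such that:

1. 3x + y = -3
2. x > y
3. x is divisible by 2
Yes

Take x = 0, y = -3. Substituting into each constraint:
  (1) 3(0) + (-3) = -3 ✓
  (2) 0 > -3 ✓
  (3) 0 = 2 × 0, remainder 0 ✓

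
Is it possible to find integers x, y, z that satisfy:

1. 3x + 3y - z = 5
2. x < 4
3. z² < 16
Yes

Take x = 0, y = 2, z = 1. Substituting into each constraint:
  (1) 3(0) + 3(2) + (-1) = 5 ✓
  (2) 0 < 4 ✓
  (3) z² = (1)² = 1, and 1 < 16 ✓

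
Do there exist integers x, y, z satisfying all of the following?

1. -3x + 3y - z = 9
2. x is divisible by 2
Yes

Take x = 0, y = 3, z = 0. Substituting into each constraint:
  (1) -3(0) + 3(3) + 0 = 9 ✓
  (2) 0 = 2 × 0, remainder 0 ✓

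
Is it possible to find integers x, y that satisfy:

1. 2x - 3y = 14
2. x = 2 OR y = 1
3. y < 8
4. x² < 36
No

A contradictory subset is {2x - 3y = 14, x = 2 OR y = 1}. No integer assignment can satisfy these jointly:

  - 2x - 3y = 14: is a linear equation tying the variables together
  - x = 2 OR y = 1: forces a choice: either x = 2 or y = 1

Split on the disjunction (x = 2 OR y = 1):
  • If x = 2: with x = 2, every remaining term of the linear equation is divisible by 3, so the left side is ≡ 0 (mod 3); but the right side 10 ≡ 1 (mod 3). No integers can satisfy it.
  • If y = 1: with y = 1, every remaining term of the linear equation is divisible by 2, so the left side is ≡ 0 (mod 2); but the right side 17 ≡ 1 (mod 2). No integers can satisfy it.
Both branches are infeasible, so the system has no integer solution.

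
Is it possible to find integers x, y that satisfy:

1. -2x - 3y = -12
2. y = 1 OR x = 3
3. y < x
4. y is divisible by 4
No

The full constraint system is jointly infeasible over the integers. Each constraint and what it forces:

  - -2x - 3y = -12: is a linear equation tying the variables together
  - y = 1 OR x = 3: forces a choice: either y = 1 or x = 3
  - y < x: bounds one variable relative to another variable
  - y is divisible by 4: restricts y to multiples of 4

Split on the disjunction (y = 1 OR x = 3):
  • If y = 1: this contradicts the divisibility constraint — 1 is not a multiple of 4.
  • If x = 3: with x = 3, writing y = 4y', every remaining term of the linear equation is divisible by 12, so the left side is ≡ 0 (mod 12); but the right side -6 ≡ 6 (mod 12). No integers can satisfy it.
Both branches are infeasible, so the system has no integer solution.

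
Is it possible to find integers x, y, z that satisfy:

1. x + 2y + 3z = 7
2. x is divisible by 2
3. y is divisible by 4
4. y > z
Yes

Take x = 10, y = 0, z = -1. Substituting into each constraint:
  (1) 10 + 2(0) + 3(-1) = 7 ✓
  (2) 10 = 2 × 5, remainder 0 ✓
  (3) 0 = 4 × 0, remainder 0 ✓
  (4) 0 > -1 ✓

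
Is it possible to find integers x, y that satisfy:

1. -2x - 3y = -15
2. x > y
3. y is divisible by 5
Yes

Take x = 15, y = -5. Substituting into each constraint:
  (1) -2(15) - 3(-5) = -15 ✓
  (2) 15 > -5 ✓
  (3) -5 = 5 × -1, remainder 0 ✓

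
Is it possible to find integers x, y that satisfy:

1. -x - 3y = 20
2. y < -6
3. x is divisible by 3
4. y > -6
No

A contradictory subset is {y < -6, y > -6}. No integer assignment can satisfy these jointly:

  - y < -6: bounds one variable relative to a constant
  - y > -6: bounds one variable relative to a constant

Direct contradiction: the bounds on y require y ≥ -5 and y ≤ -7 simultaneously, which is empty.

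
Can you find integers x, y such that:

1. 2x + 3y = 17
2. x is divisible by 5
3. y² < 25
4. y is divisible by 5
No

A contradictory subset is {2x + 3y = 17, x is divisible by 5, y is divisible by 5}. No integer assignment can satisfy these jointly:

  - 2x + 3y = 17: is a linear equation tying the variables together
  - x is divisible by 5: restricts x to multiples of 5
  - y is divisible by 5: restricts y to multiples of 5

Modular obstruction: writing x = 5x' and writing y = 5y', every remaining term of the linear equation is divisible by 5, so the left side is ≡ 0 (mod 5); but the right side 17 ≡ 2 (mod 5). No integers can satisfy it.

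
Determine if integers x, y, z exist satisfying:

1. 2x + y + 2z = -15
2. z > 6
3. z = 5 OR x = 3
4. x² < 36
Yes

Take x = 3, y = -35, z = 7. Substituting into each constraint:
  (1) 2(3) + (-35) + 2(7) = -15 ✓
  (2) 7 > 6 ✓
  (3) x = 3, target 3 ✓ (second branch holds)
  (4) x² = (3)² = 9, and 9 < 36 ✓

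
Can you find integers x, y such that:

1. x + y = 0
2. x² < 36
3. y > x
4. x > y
No

A contradictory subset is {y > x, x > y}. No integer assignment can satisfy these jointly:

  - y > x: bounds one variable relative to another variable
  - x > y: bounds one variable relative to another variable

Direct contradiction: y > x and x > y cannot both hold.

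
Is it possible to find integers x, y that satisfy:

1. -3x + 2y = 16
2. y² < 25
Yes

Take x = -4, y = 2. Substituting into each constraint:
  (1) -3(-4) + 2(2) = 16 ✓
  (2) y² = (2)² = 4, and 4 < 25 ✓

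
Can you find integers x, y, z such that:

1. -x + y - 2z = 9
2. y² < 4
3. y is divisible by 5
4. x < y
Yes

Take x = -1, y = 0, z = -4. Substituting into each constraint:
  (1) 1 + 0 - 2(-4) = 9 ✓
  (2) y² = (0)² = 0, and 0 < 4 ✓
  (3) 0 = 5 × 0, remainder 0 ✓
  (4) -1 < 0 ✓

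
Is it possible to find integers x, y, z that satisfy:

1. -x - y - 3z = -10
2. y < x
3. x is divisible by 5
Yes

Take x = 0, y = -2, z = 4. Substituting into each constraint:
  (1) 0 + 2 - 3(4) = -10 ✓
  (2) -2 < 0 ✓
  (3) 0 = 5 × 0, remainder 0 ✓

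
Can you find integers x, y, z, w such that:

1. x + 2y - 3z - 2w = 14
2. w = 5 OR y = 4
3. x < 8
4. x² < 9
Yes

Take x = 0, y = 4, z = -2, w = 0. Substituting into each constraint:
  (1) 0 + 2(4) - 3(-2) - 2(0) = 14 ✓
  (2) y = 4, target 4 ✓ (second branch holds)
  (3) 0 < 8 ✓
  (4) x² = (0)² = 0, and 0 < 9 ✓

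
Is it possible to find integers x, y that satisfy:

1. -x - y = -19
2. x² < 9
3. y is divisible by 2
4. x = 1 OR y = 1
Yes

Take x = 1, y = 18. Substituting into each constraint:
  (1) (-1) + (-18) = -19 ✓
  (2) x² = (1)² = 1, and 1 < 9 ✓
  (3) 18 = 2 × 9, remainder 0 ✓
  (4) x = 1, target 1 ✓ (first branch holds)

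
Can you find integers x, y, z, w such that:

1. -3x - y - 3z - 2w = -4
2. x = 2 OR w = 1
Yes

Take x = 0, y = 2, z = 0, w = 1. Substituting into each constraint:
  (1) -3(0) + (-2) - 3(0) - 2(1) = -4 ✓
  (2) w = 1, target 1 ✓ (second branch holds)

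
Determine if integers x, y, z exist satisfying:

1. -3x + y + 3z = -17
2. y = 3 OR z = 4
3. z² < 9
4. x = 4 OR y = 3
No

A contradictory subset is {-3x + y + 3z = -17, y = 3 OR z = 4, z² < 9}. No integer assignment can satisfy these jointly:

  - -3x + y + 3z = -17: is a linear equation tying the variables together
  - y = 3 OR z = 4: forces a choice: either y = 3 or z = 4
  - z² < 9: restricts z to |z| ≤ 2

Split on the disjunction (y = 3 OR z = 4):
  • If y = 3: with y = 3, every remaining term of the linear equation is divisible by 3, so the left side is ≡ 0 (mod 3); but the right side -20 ≡ 1 (mod 3). No integers can satisfy it.
  • If z = 4: this contradicts z² < 9, which requires |z| ≤ 2.
Both branches are infeasible, so the system has no integer solution.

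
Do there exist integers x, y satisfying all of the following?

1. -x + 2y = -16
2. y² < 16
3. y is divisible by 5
Yes

Take x = 16, y = 0. Substituting into each constraint:
  (1) (-16) + 2(0) = -16 ✓
  (2) y² = (0)² = 0, and 0 < 16 ✓
  (3) 0 = 5 × 0, remainder 0 ✓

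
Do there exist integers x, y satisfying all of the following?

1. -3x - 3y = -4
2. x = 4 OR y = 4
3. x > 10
No

Even the single constraint (-3x - 3y = -4) is infeasible over the integers.

  - -3x - 3y = -4: every term on the left is divisible by 3, so the LHS ≡ 0 (mod 3), but the RHS -4 is not — no integer solution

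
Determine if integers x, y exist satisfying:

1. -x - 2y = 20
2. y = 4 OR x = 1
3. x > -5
No

The full constraint system is jointly infeasible over the integers. Each constraint and what it forces:

  - -x - 2y = 20: is a linear equation tying the variables together
  - y = 4 OR x = 1: forces a choice: either y = 4 or x = 1
  - x > -5: bounds one variable relative to a constant

Split on the disjunction (y = 4 OR x = 1):
  • If y = 4: the equation forces x = -28, which contradicts the bound x ≥ -4.
  • If x = 1: with x = 1, every remaining term of the linear equation is divisible by 2, so the left side is ≡ 0 (mod 2); but the right side 21 ≡ 1 (mod 2). No integers can satisfy it.
Both branches are infeasible, so the system has no integer solution.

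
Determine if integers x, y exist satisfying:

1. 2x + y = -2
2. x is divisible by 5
Yes

Take x = 0, y = -2. Substituting into each constraint:
  (1) 2(0) + (-2) = -2 ✓
  (2) 0 = 5 × 0, remainder 0 ✓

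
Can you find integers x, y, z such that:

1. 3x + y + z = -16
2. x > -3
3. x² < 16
Yes

Take x = 0, y = -16, z = 0. Substituting into each constraint:
  (1) 3(0) + (-16) + 0 = -16 ✓
  (2) 0 > -3 ✓
  (3) x² = (0)² = 0, and 0 < 16 ✓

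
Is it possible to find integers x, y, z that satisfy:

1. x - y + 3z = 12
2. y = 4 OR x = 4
Yes

Take x = 1, y = 4, z = 5. Substituting into each constraint:
  (1) 1 + (-4) + 3(5) = 12 ✓
  (2) y = 4, target 4 ✓ (first branch holds)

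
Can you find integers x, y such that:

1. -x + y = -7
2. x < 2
Yes

Take x = 1, y = -6. Substituting into each constraint:
  (1) (-1) + (-6) = -7 ✓
  (2) 1 < 2 ✓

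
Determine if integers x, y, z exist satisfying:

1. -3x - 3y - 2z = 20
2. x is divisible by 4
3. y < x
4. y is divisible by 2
Yes

Take x = 0, y = -2, z = -7. Substituting into each constraint:
  (1) -3(0) - 3(-2) - 2(-7) = 20 ✓
  (2) 0 = 4 × 0, remainder 0 ✓
  (3) -2 < 0 ✓
  (4) -2 = 2 × -1, remainder 0 ✓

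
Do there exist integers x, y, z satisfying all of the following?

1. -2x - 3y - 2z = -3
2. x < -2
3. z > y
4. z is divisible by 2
Yes

Take x = -7, y = 3, z = 4. Substituting into each constraint:
  (1) -2(-7) - 3(3) - 2(4) = -3 ✓
  (2) -7 < -2 ✓
  (3) 4 > 3 ✓
  (4) 4 = 2 × 2, remainder 0 ✓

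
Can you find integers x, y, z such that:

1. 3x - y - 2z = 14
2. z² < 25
Yes

Take x = 5, y = 1, z = 0. Substituting into each constraint:
  (1) 3(5) + (-1) - 2(0) = 14 ✓
  (2) z² = (0)² = 0, and 0 < 25 ✓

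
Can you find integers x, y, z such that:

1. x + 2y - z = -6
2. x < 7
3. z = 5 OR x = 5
Yes

Take x = 3, y = -2, z = 5. Substituting into each constraint:
  (1) 3 + 2(-2) + (-5) = -6 ✓
  (2) 3 < 7 ✓
  (3) z = 5, target 5 ✓ (first branch holds)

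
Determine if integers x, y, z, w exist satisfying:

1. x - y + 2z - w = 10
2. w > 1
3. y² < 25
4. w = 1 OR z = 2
Yes

Take x = 8, y = 0, z = 2, w = 2. Substituting into each constraint:
  (1) 8 + 0 + 2(2) + (-2) = 10 ✓
  (2) 2 > 1 ✓
  (3) y² = (0)² = 0, and 0 < 25 ✓
  (4) z = 2, target 2 ✓ (second branch holds)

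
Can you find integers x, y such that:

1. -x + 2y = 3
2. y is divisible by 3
Yes

Take x = -3, y = 0. Substituting into each constraint:
  (1) 3 + 2(0) = 3 ✓
  (2) 0 = 3 × 0, remainder 0 ✓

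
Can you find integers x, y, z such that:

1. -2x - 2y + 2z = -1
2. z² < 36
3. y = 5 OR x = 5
No

Even the single constraint (-2x - 2y + 2z = -1) is infeasible over the integers.

  - -2x - 2y + 2z = -1: every term on the left is divisible by 2, so the LHS ≡ 0 (mod 2), but the RHS -1 is not — no integer solution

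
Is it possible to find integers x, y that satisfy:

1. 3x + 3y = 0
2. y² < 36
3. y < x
Yes

Take x = 1, y = -1. Substituting into each constraint:
  (1) 3(1) + 3(-1) = 0 ✓
  (2) y² = (-1)² = 1, and 1 < 36 ✓
  (3) -1 < 1 ✓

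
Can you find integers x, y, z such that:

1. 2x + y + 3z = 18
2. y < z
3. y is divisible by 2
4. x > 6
Yes

Take x = 10, y = -2, z = 0. Substituting into each constraint:
  (1) 2(10) + (-2) + 3(0) = 18 ✓
  (2) -2 < 0 ✓
  (3) -2 = 2 × -1, remainder 0 ✓
  (4) 10 > 6 ✓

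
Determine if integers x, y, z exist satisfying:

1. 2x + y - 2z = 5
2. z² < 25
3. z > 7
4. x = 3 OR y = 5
No

A contradictory subset is {z² < 25, z > 7}. No integer assignment can satisfy these jointly:

  - z² < 25: restricts z to |z| ≤ 4
  - z > 7: bounds one variable relative to a constant

Direct contradiction: the bounds on z require z ≥ 8 and z ≤ 4 simultaneously, which is empty.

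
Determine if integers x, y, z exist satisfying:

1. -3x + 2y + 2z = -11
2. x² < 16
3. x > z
Yes

Take x = 1, y = -4, z = 0. Substituting into each constraint:
  (1) -3(1) + 2(-4) + 2(0) = -11 ✓
  (2) x² = (1)² = 1, and 1 < 16 ✓
  (3) 1 > 0 ✓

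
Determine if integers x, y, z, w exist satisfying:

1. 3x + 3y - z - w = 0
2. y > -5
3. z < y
Yes

Take x = -1, y = 1, z = 0, w = 0. Substituting into each constraint:
  (1) 3(-1) + 3(1) + 0 + 0 = 0 ✓
  (2) 1 > -5 ✓
  (3) 0 < 1 ✓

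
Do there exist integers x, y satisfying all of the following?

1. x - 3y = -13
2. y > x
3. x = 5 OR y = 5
Yes

Take x = 2, y = 5. Substituting into each constraint:
  (1) 2 - 3(5) = -13 ✓
  (2) 5 > 2 ✓
  (3) y = 5, target 5 ✓ (second branch holds)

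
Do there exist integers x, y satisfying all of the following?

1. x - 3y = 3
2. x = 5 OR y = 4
Yes

Take x = 15, y = 4. Substituting into each constraint:
  (1) 15 - 3(4) = 3 ✓
  (2) y = 4, target 4 ✓ (second branch holds)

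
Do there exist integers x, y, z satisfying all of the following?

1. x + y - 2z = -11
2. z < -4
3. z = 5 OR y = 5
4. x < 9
Yes

Take x = -26, y = 5, z = -5. Substituting into each constraint:
  (1) (-26) + 5 - 2(-5) = -11 ✓
  (2) -5 < -4 ✓
  (3) y = 5, target 5 ✓ (second branch holds)
  (4) -26 < 9 ✓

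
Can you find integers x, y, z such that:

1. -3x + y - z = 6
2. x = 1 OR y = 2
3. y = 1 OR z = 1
Yes

Take x = 1, y = 1, z = -8. Substituting into each constraint:
  (1) -3(1) + 1 + 8 = 6 ✓
  (2) x = 1, target 1 ✓ (first branch holds)
  (3) y = 1, target 1 ✓ (first branch holds)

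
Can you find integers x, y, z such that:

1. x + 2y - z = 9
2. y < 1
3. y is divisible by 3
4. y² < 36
Yes

Take x = 0, y = 0, z = -9. Substituting into each constraint:
  (1) 0 + 2(0) + 9 = 9 ✓
  (2) 0 < 1 ✓
  (3) 0 = 3 × 0, remainder 0 ✓
  (4) y² = (0)² = 0, and 0 < 36 ✓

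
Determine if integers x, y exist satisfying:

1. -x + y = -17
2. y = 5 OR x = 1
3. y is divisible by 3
No

The full constraint system is jointly infeasible over the integers. Each constraint and what it forces:

  - -x + y = -17: is a linear equation tying the variables together
  - y = 5 OR x = 1: forces a choice: either y = 5 or x = 1
  - y is divisible by 3: restricts y to multiples of 3

Split on the disjunction (y = 5 OR x = 1):
  • If y = 5: this contradicts the divisibility constraint — 5 is not a multiple of 3.
  • If x = 1: with x = 1, writing y = 3y', every remaining term of the linear equation is divisible by 3, so the left side is ≡ 0 (mod 3); but the right side -16 ≡ 2 (mod 3). No integers can satisfy it.
Both branches are infeasible, so the system has no integer solution.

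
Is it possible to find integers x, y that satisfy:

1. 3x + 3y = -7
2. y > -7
No

Even the single constraint (3x + 3y = -7) is infeasible over the integers.

  - 3x + 3y = -7: every term on the left is divisible by 3, so the LHS ≡ 0 (mod 3), but the RHS -7 is not — no integer solution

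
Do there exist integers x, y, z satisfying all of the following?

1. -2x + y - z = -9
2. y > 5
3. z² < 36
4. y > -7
Yes

Take x = 8, y = 7, z = 0. Substituting into each constraint:
  (1) -2(8) + 7 + 0 = -9 ✓
  (2) 7 > 5 ✓
  (3) z² = (0)² = 0, and 0 < 36 ✓
  (4) 7 > -7 ✓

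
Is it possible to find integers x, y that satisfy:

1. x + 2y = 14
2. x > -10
Yes

Take x = 14, y = 0. Substituting into each constraint:
  (1) 14 + 2(0) = 14 ✓
  (2) 14 > -10 ✓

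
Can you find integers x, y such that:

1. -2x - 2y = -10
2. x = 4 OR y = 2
Yes

Take x = 3, y = 2. Substituting into each constraint:
  (1) -2(3) - 2(2) = -10 ✓
  (2) y = 2, target 2 ✓ (second branch holds)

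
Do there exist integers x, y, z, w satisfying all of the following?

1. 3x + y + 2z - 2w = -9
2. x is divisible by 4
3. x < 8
Yes

Take x = 0, y = -9, z = 0, w = 0. Substituting into each constraint:
  (1) 3(0) + (-9) + 2(0) - 2(0) = -9 ✓
  (2) 0 = 4 × 0, remainder 0 ✓
  (3) 0 < 8 ✓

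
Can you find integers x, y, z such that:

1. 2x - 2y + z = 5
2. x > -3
Yes

Take x = 0, y = -2, z = 1. Substituting into each constraint:
  (1) 2(0) - 2(-2) + 1 = 5 ✓
  (2) 0 > -3 ✓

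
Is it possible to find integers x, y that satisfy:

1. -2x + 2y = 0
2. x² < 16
Yes

Take x = 0, y = 0. Substituting into each constraint:
  (1) -2(0) + 2(0) = 0 ✓
  (2) x² = (0)² = 0, and 0 < 16 ✓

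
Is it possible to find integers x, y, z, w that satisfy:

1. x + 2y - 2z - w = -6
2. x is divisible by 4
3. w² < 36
Yes

Take x = 0, y = 0, z = 3, w = 0. Substituting into each constraint:
  (1) 0 + 2(0) - 2(3) + 0 = -6 ✓
  (2) 0 = 4 × 0, remainder 0 ✓
  (3) w² = (0)² = 0, and 0 < 36 ✓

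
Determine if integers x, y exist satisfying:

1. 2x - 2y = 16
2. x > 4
Yes

Take x = 8, y = 0. Substituting into each constraint:
  (1) 2(8) - 2(0) = 16 ✓
  (2) 8 > 4 ✓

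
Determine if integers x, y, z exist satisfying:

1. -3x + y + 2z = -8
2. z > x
Yes

Take x = 0, y = -10, z = 1. Substituting into each constraint:
  (1) -3(0) + (-10) + 2(1) = -8 ✓
  (2) 1 > 0 ✓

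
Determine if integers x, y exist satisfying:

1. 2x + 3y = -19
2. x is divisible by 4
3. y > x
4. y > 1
Yes

Take x = -20, y = 7. Substituting into each constraint:
  (1) 2(-20) + 3(7) = -19 ✓
  (2) -20 = 4 × -5, remainder 0 ✓
  (3) 7 > -20 ✓
  (4) 7 > 1 ✓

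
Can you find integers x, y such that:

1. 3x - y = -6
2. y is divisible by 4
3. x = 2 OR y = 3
Yes

Take x = 2, y = 12. Substituting into each constraint:
  (1) 3(2) + (-12) = -6 ✓
  (2) 12 = 4 × 3, remainder 0 ✓
  (3) x = 2, target 2 ✓ (first branch holds)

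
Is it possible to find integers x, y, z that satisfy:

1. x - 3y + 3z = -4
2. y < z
Yes

Take x = -7, y = -1, z = 0. Substituting into each constraint:
  (1) (-7) - 3(-1) + 3(0) = -4 ✓
  (2) -1 < 0 ✓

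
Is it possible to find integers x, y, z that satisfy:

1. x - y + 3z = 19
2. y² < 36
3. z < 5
Yes

Take x = 19, y = 0, z = 0. Substituting into each constraint:
  (1) 19 + 0 + 3(0) = 19 ✓
  (2) y² = (0)² = 0, and 0 < 36 ✓
  (3) 0 < 5 ✓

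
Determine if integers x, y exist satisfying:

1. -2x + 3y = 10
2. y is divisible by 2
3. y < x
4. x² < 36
No

A contradictory subset is {-2x + 3y = 10, y < x, x² < 36}. No integer assignment can satisfy these jointly:

  - -2x + 3y = 10: is a linear equation tying the variables together
  - y < x: bounds one variable relative to another variable
  - x² < 36: restricts x to |x| ≤ 5

The bounds confine x to {-5, -4, -3, -2, -1, 0, 1, 2, 3, 4, 5}. For each value, substitute into the equation:
  • x = -5: the equation forces y = 0, but x > y fails since -5 ≤ 0.
  • x = -4: the equation gives 3y = 2, so y would not be an integer.
  • x = -3: the equation gives 3y = 4, so y would not be an integer.
  • x = -2: the equation forces y = 2, but x > y fails since -2 ≤ 2.
  • x = -1: the equation gives 3y = 8, so y would not be an integer.
  • x = 0: the equation gives 3y = 10, so y would not be an integer.
  • x = 1: the equation forces y = 4, but x > y fails since 1 ≤ 4.
  • x = 2: the equation gives 3y = 14, so y would not be an integer.
  • x = 3: the equation gives 3y = 16, so y would not be an integer.
  • x = 4: the equation forces y = 6, but x > y fails since 4 ≤ 6.
  • x = 5: the equation gives 3y = 20, so y would not be an integer.
Every case fails, so no integer solution exists.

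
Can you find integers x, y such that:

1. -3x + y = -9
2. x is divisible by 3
Yes

Take x = 0, y = -9. Substituting into each constraint:
  (1) -3(0) + (-9) = -9 ✓
  (2) 0 = 3 × 0, remainder 0 ✓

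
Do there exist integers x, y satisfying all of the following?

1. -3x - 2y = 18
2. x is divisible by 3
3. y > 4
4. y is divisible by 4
Yes

Take x = -30, y = 36. Substituting into each constraint:
  (1) -3(-30) - 2(36) = 18 ✓
  (2) -30 = 3 × -10, remainder 0 ✓
  (3) 36 > 4 ✓
  (4) 36 = 4 × 9, remainder 0 ✓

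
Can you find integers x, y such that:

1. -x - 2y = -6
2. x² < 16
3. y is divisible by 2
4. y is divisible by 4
Yes

Take x = -2, y = 4. Substituting into each constraint:
  (1) 2 - 2(4) = -6 ✓
  (2) x² = (-2)² = 4, and 4 < 16 ✓
  (3) 4 = 2 × 2, remainder 0 ✓
  (4) 4 = 4 × 1, remainder 0 ✓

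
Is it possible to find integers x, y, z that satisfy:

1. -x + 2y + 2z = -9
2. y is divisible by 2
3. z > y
Yes

Take x = 11, y = 0, z = 1. Substituting into each constraint:
  (1) (-11) + 2(0) + 2(1) = -9 ✓
  (2) 0 = 2 × 0, remainder 0 ✓
  (3) 1 > 0 ✓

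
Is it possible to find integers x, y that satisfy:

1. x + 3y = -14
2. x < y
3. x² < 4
No

The full constraint system is jointly infeasible over the integers. Each constraint and what it forces:

  - x + 3y = -14: is a linear equation tying the variables together
  - x < y: bounds one variable relative to another variable
  - x² < 4: restricts x to |x| ≤ 1

Propagating the comparison: y > x and x ≥ -1 give y ≥ 0. Range argument: with x ∈ [-1, 1], y ∈ [0, ∞], the left side of the equation is at least -1, but the right side is -14 < -1. No integer solution exists.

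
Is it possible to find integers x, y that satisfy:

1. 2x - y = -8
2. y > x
Yes

Take x = -4, y = 0. Substituting into each constraint:
  (1) 2(-4) + 0 = -8 ✓
  (2) 0 > -4 ✓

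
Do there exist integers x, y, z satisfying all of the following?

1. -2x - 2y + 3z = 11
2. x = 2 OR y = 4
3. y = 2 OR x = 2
Yes

Take x = 2, y = 0, z = 5. Substituting into each constraint:
  (1) -2(2) - 2(0) + 3(5) = 11 ✓
  (2) x = 2, target 2 ✓ (first branch holds)
  (3) x = 2, target 2 ✓ (second branch holds)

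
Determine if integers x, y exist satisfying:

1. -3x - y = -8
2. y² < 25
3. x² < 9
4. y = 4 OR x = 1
No

A contradictory subset is {-3x - y = -8, y² < 25, y = 4 OR x = 1}. No integer assignment can satisfy these jointly:

  - -3x - y = -8: is a linear equation tying the variables together
  - y² < 25: restricts y to |y| ≤ 4
  - y = 4 OR x = 1: forces a choice: either y = 4 or x = 1

Split on the disjunction (y = 4 OR x = 1):
  • If y = 4: with y = 4, every remaining term of the linear equation is divisible by 3, so the left side is ≡ 0 (mod 3); but the right side -4 ≡ 2 (mod 3). No integers can satisfy it.
  • If x = 1: the equation forces y = 5, but y² < 25 requires |y| ≤ 4.
Both branches are infeasible, so the system has no integer solution.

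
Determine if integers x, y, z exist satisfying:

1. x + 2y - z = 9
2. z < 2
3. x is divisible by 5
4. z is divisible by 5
Yes

Take x = 0, y = 2, z = -5. Substituting into each constraint:
  (1) 0 + 2(2) + 5 = 9 ✓
  (2) -5 < 2 ✓
  (3) 0 = 5 × 0, remainder 0 ✓
  (4) -5 = 5 × -1, remainder 0 ✓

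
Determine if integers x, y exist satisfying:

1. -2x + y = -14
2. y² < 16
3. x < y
No

The full constraint system is jointly infeasible over the integers. Each constraint and what it forces:

  - -2x + y = -14: is a linear equation tying the variables together
  - y² < 16: restricts y to |y| ≤ 3
  - x < y: bounds one variable relative to another variable

Propagating the comparison: x < y and y ≤ 3 give x ≤ 2. Range argument: with x ∈ [−∞, 2], y ∈ [-3, 3], the left side of the equation is at least -7, but the right side is -14 < -7. No integer solution exists.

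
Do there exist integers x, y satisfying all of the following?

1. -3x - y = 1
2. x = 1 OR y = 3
Yes

Take x = 1, y = -4. Substituting into each constraint:
  (1) -3(1) + 4 = 1 ✓
  (2) x = 1, target 1 ✓ (first branch holds)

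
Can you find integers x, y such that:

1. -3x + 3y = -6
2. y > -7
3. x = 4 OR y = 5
Yes

Take x = 4, y = 2. Substituting into each constraint:
  (1) -3(4) + 3(2) = -6 ✓
  (2) 2 > -7 ✓
  (3) x = 4, target 4 ✓ (first branch holds)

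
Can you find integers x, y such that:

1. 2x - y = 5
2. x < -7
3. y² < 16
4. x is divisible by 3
No

A contradictory subset is {2x - y = 5, x < -7, y² < 16}. No integer assignment can satisfy these jointly:

  - 2x - y = 5: is a linear equation tying the variables together
  - x < -7: bounds one variable relative to a constant
  - y² < 16: restricts y to |y| ≤ 3

Range argument: with x ∈ [−∞, -8], y ∈ [-3, 3], the left side of the equation is at most -13, but the right side is 5 > -13. No integer solution exists.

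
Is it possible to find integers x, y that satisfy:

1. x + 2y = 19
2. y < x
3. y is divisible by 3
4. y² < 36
Yes

Take x = 19, y = 0. Substituting into each constraint:
  (1) 19 + 2(0) = 19 ✓
  (2) 0 < 19 ✓
  (3) 0 = 3 × 0, remainder 0 ✓
  (4) y² = (0)² = 0, and 0 < 36 ✓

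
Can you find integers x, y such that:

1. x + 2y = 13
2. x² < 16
Yes

Take x = -1, y = 7. Substituting into each constraint:
  (1) (-1) + 2(7) = 13 ✓
  (2) x² = (-1)² = 1, and 1 < 16 ✓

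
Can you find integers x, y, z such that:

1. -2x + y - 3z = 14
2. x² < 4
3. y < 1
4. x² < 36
Yes

Take x = 0, y = -1, z = -5. Substituting into each constraint:
  (1) -2(0) + (-1) - 3(-5) = 14 ✓
  (2) x² = (0)² = 0, and 0 < 4 ✓
  (3) -1 < 1 ✓
  (4) x² = (0)² = 0, and 0 < 36 ✓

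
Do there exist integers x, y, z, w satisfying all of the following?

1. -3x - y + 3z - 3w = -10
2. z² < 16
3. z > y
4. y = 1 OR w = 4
Yes

Take x = 5, y = 1, z = 2, w = 0. Substituting into each constraint:
  (1) -3(5) + (-1) + 3(2) - 3(0) = -10 ✓
  (2) z² = (2)² = 4, and 4 < 16 ✓
  (3) 2 > 1 ✓
  (4) y = 1, target 1 ✓ (first branch holds)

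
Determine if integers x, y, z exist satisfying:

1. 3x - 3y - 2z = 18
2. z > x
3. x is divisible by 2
Yes

Take x = 2, y = -6, z = 3. Substituting into each constraint:
  (1) 3(2) - 3(-6) - 2(3) = 18 ✓
  (2) 3 > 2 ✓
  (3) 2 = 2 × 1, remainder 0 ✓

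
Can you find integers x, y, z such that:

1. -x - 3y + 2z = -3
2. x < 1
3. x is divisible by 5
Yes

Take x = 0, y = 1, z = 0. Substituting into each constraint:
  (1) 0 - 3(1) + 2(0) = -3 ✓
  (2) 0 < 1 ✓
  (3) 0 = 5 × 0, remainder 0 ✓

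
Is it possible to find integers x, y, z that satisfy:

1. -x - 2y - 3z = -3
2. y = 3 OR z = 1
Yes

Take x = 0, y = 3, z = -1. Substituting into each constraint:
  (1) 0 - 2(3) - 3(-1) = -3 ✓
  (2) y = 3, target 3 ✓ (first branch holds)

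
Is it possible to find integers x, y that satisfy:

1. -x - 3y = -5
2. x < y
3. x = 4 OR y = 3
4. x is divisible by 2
Yes

Take x = -4, y = 3. Substituting into each constraint:
  (1) 4 - 3(3) = -5 ✓
  (2) -4 < 3 ✓
  (3) y = 3, target 3 ✓ (second branch holds)
  (4) -4 = 2 × -2, remainder 0 ✓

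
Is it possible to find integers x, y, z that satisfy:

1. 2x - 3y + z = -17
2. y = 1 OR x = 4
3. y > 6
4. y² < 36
No

A contradictory subset is {y > 6, y² < 36}. No integer assignment can satisfy these jointly:

  - y > 6: bounds one variable relative to a constant
  - y² < 36: restricts y to |y| ≤ 5

Direct contradiction: the bounds on y require y ≥ 7 and y ≤ 5 simultaneously, which is empty.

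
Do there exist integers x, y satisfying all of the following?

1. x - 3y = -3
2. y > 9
Yes

Take x = 27, y = 10. Substituting into each constraint:
  (1) 27 - 3(10) = -3 ✓
  (2) 10 > 9 ✓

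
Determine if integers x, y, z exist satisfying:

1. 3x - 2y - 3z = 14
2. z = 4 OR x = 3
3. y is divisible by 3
No

A contradictory subset is {3x - 2y - 3z = 14, y is divisible by 3}. No integer assignment can satisfy these jointly:

  - 3x - 2y - 3z = 14: is a linear equation tying the variables together
  - y is divisible by 3: restricts y to multiples of 3

Modular obstruction: writing y = 3y', every remaining term of the linear equation is divisible by 3, so the left side is ≡ 0 (mod 3); but the right side 14 ≡ 2 (mod 3). No integers can satisfy it.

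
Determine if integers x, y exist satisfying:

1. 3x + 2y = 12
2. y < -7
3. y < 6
Yes

Take x = 10, y = -9. Substituting into each constraint:
  (1) 3(10) + 2(-9) = 12 ✓
  (2) -9 < -7 ✓
  (3) -9 < 6 ✓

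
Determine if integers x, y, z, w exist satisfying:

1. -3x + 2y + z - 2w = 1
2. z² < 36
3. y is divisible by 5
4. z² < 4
Yes

Take x = 0, y = 0, z = 1, w = 0. Substituting into each constraint:
  (1) -3(0) + 2(0) + 1 - 2(0) = 1 ✓
  (2) z² = (1)² = 1, and 1 < 36 ✓
  (3) 0 = 5 × 0, remainder 0 ✓
  (4) z² = (1)² = 1, and 1 < 4 ✓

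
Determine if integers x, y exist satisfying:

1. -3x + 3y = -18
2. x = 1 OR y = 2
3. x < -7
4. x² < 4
No

A contradictory subset is {-3x + 3y = -18, x = 1 OR y = 2, x < -7}. No integer assignment can satisfy these jointly:

  - -3x + 3y = -18: is a linear equation tying the variables together
  - x = 1 OR y = 2: forces a choice: either x = 1 or y = 2
  - x < -7: bounds one variable relative to a constant

Split on the disjunction (x = 1 OR y = 2):
  • If x = 1: this contradicts the bound x ≤ -8.
  • If y = 2: the equation forces x = 8, which contradicts the bound x ≤ -8.
Both branches are infeasible, so the system has no integer solution.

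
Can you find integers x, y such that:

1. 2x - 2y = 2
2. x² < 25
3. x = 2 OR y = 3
Yes

Take x = 4, y = 3. Substituting into each constraint:
  (1) 2(4) - 2(3) = 2 ✓
  (2) x² = (4)² = 16, and 16 < 25 ✓
  (3) y = 3, target 3 ✓ (second branch holds)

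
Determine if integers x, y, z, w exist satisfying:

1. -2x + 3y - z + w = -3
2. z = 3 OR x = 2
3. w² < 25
Yes

Take x = 2, y = 2, z = 4, w = -1. Substituting into each constraint:
  (1) -2(2) + 3(2) + (-4) + (-1) = -3 ✓
  (2) x = 2, target 2 ✓ (second branch holds)
  (3) w² = (-1)² = 1, and 1 < 25 ✓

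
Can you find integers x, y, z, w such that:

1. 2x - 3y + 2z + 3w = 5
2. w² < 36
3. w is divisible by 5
Yes

Take x = 1, y = -1, z = 0, w = 0. Substituting into each constraint:
  (1) 2(1) - 3(-1) + 2(0) + 3(0) = 5 ✓
  (2) w² = (0)² = 0, and 0 < 36 ✓
  (3) 0 = 5 × 0, remainder 0 ✓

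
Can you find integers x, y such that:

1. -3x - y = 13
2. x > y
Yes

Take x = 0, y = -13. Substituting into each constraint:
  (1) -3(0) + 13 = 13 ✓
  (2) 0 > -13 ✓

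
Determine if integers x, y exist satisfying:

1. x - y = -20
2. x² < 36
Yes

Take x = 0, y = 20. Substituting into each constraint:
  (1) 0 + (-20) = -20 ✓
  (2) x² = (0)² = 0, and 0 < 36 ✓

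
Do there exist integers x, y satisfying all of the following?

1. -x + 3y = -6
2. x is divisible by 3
Yes

Take x = 0, y = -2. Substituting into each constraint:
  (1) 0 + 3(-2) = -6 ✓
  (2) 0 = 3 × 0, remainder 0 ✓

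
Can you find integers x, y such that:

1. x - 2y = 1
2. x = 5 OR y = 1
Yes

Take x = 5, y = 2. Substituting into each constraint:
  (1) 5 - 2(2) = 1 ✓
  (2) x = 5, target 5 ✓ (first branch holds)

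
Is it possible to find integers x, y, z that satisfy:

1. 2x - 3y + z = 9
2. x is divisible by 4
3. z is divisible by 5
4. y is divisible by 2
Yes

Take x = 4, y = 8, z = 25. Substituting into each constraint:
  (1) 2(4) - 3(8) + 25 = 9 ✓
  (2) 4 = 4 × 1, remainder 0 ✓
  (3) 25 = 5 × 5, remainder 0 ✓
  (4) 8 = 2 × 4, remainder 0 ✓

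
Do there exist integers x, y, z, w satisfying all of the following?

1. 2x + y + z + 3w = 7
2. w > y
Yes

Take x = 2, y = 0, z = 0, w = 1. Substituting into each constraint:
  (1) 2(2) + 0 + 0 + 3(1) = 7 ✓
  (2) 1 > 0 ✓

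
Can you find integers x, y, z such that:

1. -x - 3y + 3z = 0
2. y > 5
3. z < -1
Yes

Take x = -24, y = 6, z = -2. Substituting into each constraint:
  (1) 24 - 3(6) + 3(-2) = 0 ✓
  (2) 6 > 5 ✓
  (3) -2 < -1 ✓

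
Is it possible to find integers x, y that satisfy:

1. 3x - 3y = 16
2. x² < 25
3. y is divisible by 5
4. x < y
No

Even the single constraint (3x - 3y = 16) is infeasible over the integers.

  - 3x - 3y = 16: every term on the left is divisible by 3, so the LHS ≡ 0 (mod 3), but the RHS 16 is not — no integer solution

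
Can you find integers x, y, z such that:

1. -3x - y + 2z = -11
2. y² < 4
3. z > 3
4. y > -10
Yes

Take x = 6, y = 1, z = 4. Substituting into each constraint:
  (1) -3(6) + (-1) + 2(4) = -11 ✓
  (2) y² = (1)² = 1, and 1 < 4 ✓
  (3) 4 > 3 ✓
  (4) 1 > -10 ✓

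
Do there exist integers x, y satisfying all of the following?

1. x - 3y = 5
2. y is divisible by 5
Yes

Take x = 5, y = 0. Substituting into each constraint:
  (1) 5 - 3(0) = 5 ✓
  (2) 0 = 5 × 0, remainder 0 ✓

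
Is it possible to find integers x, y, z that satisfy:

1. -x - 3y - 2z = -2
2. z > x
Yes

Take x = 0, y = 0, z = 1. Substituting into each constraint:
  (1) 0 - 3(0) - 2(1) = -2 ✓
  (2) 1 > 0 ✓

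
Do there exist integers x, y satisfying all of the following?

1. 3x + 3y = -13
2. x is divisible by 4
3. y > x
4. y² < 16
No

Even the single constraint (3x + 3y = -13) is infeasible over the integers.

  - 3x + 3y = -13: every term on the left is divisible by 3, so the LHS ≡ 0 (mod 3), but the RHS -13 is not — no integer solution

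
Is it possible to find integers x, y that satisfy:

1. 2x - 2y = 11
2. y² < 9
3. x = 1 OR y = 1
No

Even the single constraint (2x - 2y = 11) is infeasible over the integers.

  - 2x - 2y = 11: every term on the left is divisible by 2, so the LHS ≡ 0 (mod 2), but the RHS 11 is not — no integer solution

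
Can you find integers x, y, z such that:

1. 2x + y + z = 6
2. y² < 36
Yes

Take x = 3, y = 0, z = 0. Substituting into each constraint:
  (1) 2(3) + 0 + 0 = 6 ✓
  (2) y² = (0)² = 0, and 0 < 36 ✓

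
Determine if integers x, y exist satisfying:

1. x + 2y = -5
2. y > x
Yes

Take x = -3, y = -1. Substituting into each constraint:
  (1) (-3) + 2(-1) = -5 ✓
  (2) -1 > -3 ✓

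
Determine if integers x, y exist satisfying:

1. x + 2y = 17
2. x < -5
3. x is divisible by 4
No

A contradictory subset is {x + 2y = 17, x is divisible by 4}. No integer assignment can satisfy these jointly:

  - x + 2y = 17: is a linear equation tying the variables together
  - x is divisible by 4: restricts x to multiples of 4

Modular obstruction: writing x = 4x', every remaining term of the linear equation is divisible by 2, so the left side is ≡ 0 (mod 2); but the right side 17 ≡ 1 (mod 2). No integers can satisfy it.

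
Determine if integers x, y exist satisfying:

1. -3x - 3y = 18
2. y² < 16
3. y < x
No

The full constraint system is jointly infeasible over the integers. Each constraint and what it forces:

  - -3x - 3y = 18: is a linear equation tying the variables together
  - y² < 16: restricts y to |y| ≤ 3
  - y < x: bounds one variable relative to another variable

Propagating the comparison: x > y and y ≥ -3 give x ≥ -2. Range argument: with x ∈ [-2, ∞], y ∈ [-3, 3], the left side of the equation is at most 15, but the right side is 18 > 15. No integer solution exists.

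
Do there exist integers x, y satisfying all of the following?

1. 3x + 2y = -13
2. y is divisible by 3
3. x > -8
No

A contradictory subset is {3x + 2y = -13, y is divisible by 3}. No integer assignment can satisfy these jointly:

  - 3x + 2y = -13: is a linear equation tying the variables together
  - y is divisible by 3: restricts y to multiples of 3

Modular obstruction: writing y = 3y', every remaining term of the linear equation is divisible by 3, so the left side is ≡ 0 (mod 3); but the right side -13 ≡ 2 (mod 3). No integers can satisfy it.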